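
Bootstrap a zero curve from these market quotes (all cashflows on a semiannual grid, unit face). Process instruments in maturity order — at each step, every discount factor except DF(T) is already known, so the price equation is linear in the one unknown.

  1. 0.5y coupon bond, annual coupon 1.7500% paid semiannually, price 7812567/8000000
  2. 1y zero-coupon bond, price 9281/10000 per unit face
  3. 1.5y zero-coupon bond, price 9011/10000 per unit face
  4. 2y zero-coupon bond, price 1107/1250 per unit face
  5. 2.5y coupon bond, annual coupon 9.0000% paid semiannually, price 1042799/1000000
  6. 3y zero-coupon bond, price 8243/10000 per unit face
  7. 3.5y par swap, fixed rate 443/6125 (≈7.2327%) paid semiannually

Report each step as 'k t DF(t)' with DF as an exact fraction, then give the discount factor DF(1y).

step 1 [0.5y] bond c/2=7/800: DF=(7812567/8000000 − 7/800·(0))/(1+7/800) = 9681/10000 ≈ 0.968100
step 2 [1y] zero: DF = P = 9281/10000 ≈ 0.928100
step 3 [1.5y] zero: DF = P = 9011/10000 ≈ 0.901100
step 4 [2y] zero: DF = P = 1107/1250 ≈ 0.885600
step 5 [2.5y] bond c/2=9/200: DF=(1042799/1000000 − 9/200·(0.968100+0.928100+0.901100+0.885600))/(1+9/200) = 8393/10000 ≈ 0.839300
step 6 [3y] zero: DF = P = 8243/10000 ≈ 0.824300
step 7 [3.5y] swap r/2=443/12250: DF=(1 − 443/12250·(0.968100+0.928100+0.901100+0.885600+0.839300+0.824300))/(1+443/12250) = 1557/2000 ≈ 0.778500

1 1/2 9681/10000
2 1 9281/10000
3 3/2 9011/10000
4 2 1107/1250
5 5/2 8393/10000
6 3 8243/10000
7 7/2 1557/2000
DF(1y) = 9281/10000 ≈ 0.928100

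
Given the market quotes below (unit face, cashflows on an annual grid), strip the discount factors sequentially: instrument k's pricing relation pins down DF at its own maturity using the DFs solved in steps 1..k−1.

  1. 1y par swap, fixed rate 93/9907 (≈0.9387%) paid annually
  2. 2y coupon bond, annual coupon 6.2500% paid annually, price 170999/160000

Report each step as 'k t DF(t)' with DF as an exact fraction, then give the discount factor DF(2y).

1 1 9907/10000
2 2 2369/2500
DF(2y) = 2369/2500 ≈ 0.947600

step 1 [1y] swap r/1=93/9907: DF=(1 − 93/9907·(0))/(1+93/9907) = 9907/10000 ≈ 0.990700
step 2 [2y] bond c/1=1/16: DF=(170999/160000 − 1/16·(0.990700))/(1+1/16) = 2369/2500 ≈ 0.947600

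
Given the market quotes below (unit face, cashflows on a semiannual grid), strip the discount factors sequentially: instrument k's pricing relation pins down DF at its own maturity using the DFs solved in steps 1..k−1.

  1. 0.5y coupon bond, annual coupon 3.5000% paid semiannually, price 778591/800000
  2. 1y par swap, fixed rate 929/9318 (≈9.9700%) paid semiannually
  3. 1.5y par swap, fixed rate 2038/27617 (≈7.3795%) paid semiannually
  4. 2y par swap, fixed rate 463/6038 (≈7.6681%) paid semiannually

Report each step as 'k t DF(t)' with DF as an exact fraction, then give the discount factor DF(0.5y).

1 1/2 1913/2000
2 1 9071/10000
3 3/2 8981/10000
4 2 8611/10000
DF(0.5y) = 1913/2000 ≈ 0.956500

step 1 [0.5y] bond c/2=7/400: DF=(778591/800000 − 7/400·(0))/(1+7/400) = 1913/2000 ≈ 0.956500
step 2 [1y] swap r/2=929/18636: DF=(1 − 929/18636·(0.956500))/(1+929/18636) = 9071/10000 ≈ 0.907100
step 3 [1.5y] swap r/2=1019/27617: DF=(1 − 1019/27617·(0.956500+0.907100))/(1+1019/27617) = 8981/10000 ≈ 0.898100
step 4 [2y] swap r/2=463/12076: DF=(1 − 463/12076·(0.956500+0.907100+0.898100))/(1+463/12076) = 8611/10000 ≈ 0.861100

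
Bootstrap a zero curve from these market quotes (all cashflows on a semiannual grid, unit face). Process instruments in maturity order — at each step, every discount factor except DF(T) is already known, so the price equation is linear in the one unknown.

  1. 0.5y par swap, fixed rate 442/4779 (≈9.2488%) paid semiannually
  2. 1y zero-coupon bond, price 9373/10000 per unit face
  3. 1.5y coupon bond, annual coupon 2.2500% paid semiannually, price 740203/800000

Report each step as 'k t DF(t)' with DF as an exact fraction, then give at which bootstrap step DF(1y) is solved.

step 1 [0.5y] swap r/2=221/4779: DF=(1 − 221/4779·(0))/(1+221/4779) = 4779/5000 ≈ 0.955800
step 2 [1y] zero: DF = P = 9373/10000 ≈ 0.937300
step 3 [1.5y] bond c/2=9/800: DF=(740203/800000 − 9/800·(0.955800+0.937300))/(1+9/800) = 8939/10000 ≈ 0.893900

1 1/2 4779/5000
2 1 9373/10000
3 3/2 8939/10000
DF(1y) is solved at step 2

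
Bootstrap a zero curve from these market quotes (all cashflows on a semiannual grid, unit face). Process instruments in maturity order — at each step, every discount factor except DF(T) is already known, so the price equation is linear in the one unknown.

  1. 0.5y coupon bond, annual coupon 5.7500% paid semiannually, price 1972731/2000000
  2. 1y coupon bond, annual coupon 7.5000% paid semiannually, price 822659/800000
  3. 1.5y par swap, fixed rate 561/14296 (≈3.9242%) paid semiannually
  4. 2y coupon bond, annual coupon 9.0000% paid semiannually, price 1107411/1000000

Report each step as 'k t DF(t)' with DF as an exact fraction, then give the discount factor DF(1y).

1 1/2 2397/2500
2 1 1913/2000
3 3/2 9439/10000
4 2 4683/5000
DF(1y) = 1913/2000 ≈ 0.956500

step 1 [0.5y] bond c/2=23/800: DF=(1972731/2000000 − 23/800·(0))/(1+23/800) = 2397/2500 ≈ 0.958800
step 2 [1y] bond c/2=3/80: DF=(822659/800000 − 3/80·(0.958800))/(1+3/80) = 1913/2000 ≈ 0.956500
step 3 [1.5y] swap r/2=561/28592: DF=(1 − 561/28592·(0.958800+0.956500))/(1+561/28592) = 9439/10000 ≈ 0.943900
step 4 [2y] bond c/2=9/200: DF=(1107411/1000000 − 9/200·(0.958800+0.956500+0.943900))/(1+9/200) = 4683/5000 ≈ 0.936600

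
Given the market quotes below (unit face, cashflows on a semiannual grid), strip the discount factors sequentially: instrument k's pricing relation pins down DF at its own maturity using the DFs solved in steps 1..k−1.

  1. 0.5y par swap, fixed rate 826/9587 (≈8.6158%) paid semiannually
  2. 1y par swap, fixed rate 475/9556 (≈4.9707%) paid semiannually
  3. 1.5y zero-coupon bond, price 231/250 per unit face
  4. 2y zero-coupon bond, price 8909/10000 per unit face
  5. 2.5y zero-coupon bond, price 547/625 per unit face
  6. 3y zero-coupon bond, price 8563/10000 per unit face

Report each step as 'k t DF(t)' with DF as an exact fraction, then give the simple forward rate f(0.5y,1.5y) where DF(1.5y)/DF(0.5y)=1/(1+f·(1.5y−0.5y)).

1 1/2 9587/10000
2 1 381/400
3 3/2 231/250
4 2 8909/10000
5 5/2 547/625
6 3 8563/10000
f(0.5y,1.5y) = ((9587/10000)/(231/250) − 1)/(1) = 347/9240 ≈ 3.7554%

step 1 [0.5y] swap r/2=413/9587: DF=(1 − 413/9587·(0))/(1+413/9587) = 9587/10000 ≈ 0.958700
step 2 [1y] swap r/2=475/19112: DF=(1 − 475/19112·(0.958700))/(1+475/19112) = 381/400 ≈ 0.952500
step 3 [1.5y] zero: DF = P = 231/250 ≈ 0.924000
step 4 [2y] zero: DF = P = 8909/10000 ≈ 0.890900
step 5 [2.5y] zero: DF = P = 547/625 ≈ 0.875200
step 6 [3y] zero: DF = P = 8563/10000 ≈ 0.856300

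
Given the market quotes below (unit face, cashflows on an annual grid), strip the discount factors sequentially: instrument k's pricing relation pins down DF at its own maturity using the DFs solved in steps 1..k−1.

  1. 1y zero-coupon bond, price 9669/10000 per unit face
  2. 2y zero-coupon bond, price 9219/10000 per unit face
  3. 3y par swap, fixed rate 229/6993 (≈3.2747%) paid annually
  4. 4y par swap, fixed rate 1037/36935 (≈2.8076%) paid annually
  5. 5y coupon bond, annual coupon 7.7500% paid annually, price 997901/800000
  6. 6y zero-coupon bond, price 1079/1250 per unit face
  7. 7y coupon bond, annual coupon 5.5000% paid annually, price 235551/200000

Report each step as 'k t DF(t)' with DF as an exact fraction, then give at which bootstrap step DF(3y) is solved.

step 1 [1y] zero: DF = P = 9669/10000 ≈ 0.966900
step 2 [2y] zero: DF = P = 9219/10000 ≈ 0.921900
step 3 [3y] swap r/1=229/6993: DF=(1 − 229/6993·(0.966900+0.921900))/(1+229/6993) = 2271/2500 ≈ 0.908400
step 4 [4y] swap r/1=1037/36935: DF=(1 − 1037/36935·(0.966900+0.921900+0.908400))/(1+1037/36935) = 8963/10000 ≈ 0.896300
step 5 [5y] bond c/1=31/400: DF=(997901/800000 − 31/400·(0.966900+0.921900+0.908400+0.896300))/(1+31/400) = 223/250 ≈ 0.892000
step 6 [6y] zero: DF = P = 1079/1250 ≈ 0.863200
step 7 [7y] bond c/1=11/200: DF=(235551/200000 − 11/200·(0.966900+0.921900+0.908400+0.896300+0.892000+0.863200))/(1+11/200) = 8323/10000 ≈ 0.832300

1 1 9669/10000
2 2 9219/10000
3 3 2271/2500
4 4 8963/10000
5 5 223/250
6 6 1079/1250
7 7 8323/10000
DF(3y) is solved at step 3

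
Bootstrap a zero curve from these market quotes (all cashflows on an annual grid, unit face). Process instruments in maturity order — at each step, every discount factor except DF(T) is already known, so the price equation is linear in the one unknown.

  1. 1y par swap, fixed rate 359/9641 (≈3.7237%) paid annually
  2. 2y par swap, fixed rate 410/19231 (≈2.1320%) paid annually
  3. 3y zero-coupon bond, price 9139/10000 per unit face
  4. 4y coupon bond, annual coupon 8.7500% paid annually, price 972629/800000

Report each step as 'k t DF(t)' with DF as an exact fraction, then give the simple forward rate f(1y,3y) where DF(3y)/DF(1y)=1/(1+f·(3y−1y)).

step 1 [1y] swap r/1=359/9641: DF=(1 − 359/9641·(0))/(1+359/9641) = 9641/10000 ≈ 0.964100
step 2 [2y] swap r/1=410/19231: DF=(1 − 410/19231·(0.964100))/(1+410/19231) = 959/1000 ≈ 0.959000
step 3 [3y] zero: DF = P = 9139/10000 ≈ 0.913900
step 4 [4y] bond c/1=7/80: DF=(972629/800000 − 7/80·(0.964100+0.959000+0.913900))/(1+7/80) = 8897/10000 ≈ 0.889700

1 1 9641/10000
2 2 959/1000
3 3 9139/10000
4 4 8897/10000
f(1y,3y) = ((9641/10000)/(9139/10000) − 1)/(2) = 251/9139 ≈ 2.7465%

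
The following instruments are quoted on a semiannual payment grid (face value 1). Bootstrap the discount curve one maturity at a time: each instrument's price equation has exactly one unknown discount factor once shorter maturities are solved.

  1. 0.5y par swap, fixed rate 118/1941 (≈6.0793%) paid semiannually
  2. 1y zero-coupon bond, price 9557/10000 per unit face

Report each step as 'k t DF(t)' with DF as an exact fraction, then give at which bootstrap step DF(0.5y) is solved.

1 1/2 1941/2000
2 1 9557/10000
DF(0.5y) is solved at step 1

step 1 [0.5y] swap r/2=59/1941: DF=(1 − 59/1941·(0))/(1+59/1941) = 1941/2000 ≈ 0.970500
step 2 [1y] zero: DF = P = 9557/10000 ≈ 0.955700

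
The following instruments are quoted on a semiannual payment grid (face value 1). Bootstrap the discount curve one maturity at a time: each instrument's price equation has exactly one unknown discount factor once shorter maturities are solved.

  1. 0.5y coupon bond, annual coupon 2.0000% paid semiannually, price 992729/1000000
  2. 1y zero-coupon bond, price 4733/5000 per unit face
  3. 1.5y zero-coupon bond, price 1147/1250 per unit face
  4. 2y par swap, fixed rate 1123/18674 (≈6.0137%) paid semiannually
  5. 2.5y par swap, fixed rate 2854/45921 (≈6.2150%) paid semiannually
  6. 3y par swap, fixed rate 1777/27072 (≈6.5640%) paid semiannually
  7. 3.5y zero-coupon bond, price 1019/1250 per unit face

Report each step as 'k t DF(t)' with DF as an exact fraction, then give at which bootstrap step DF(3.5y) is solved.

step 1 [0.5y] bond c/2=1/100: DF=(992729/1000000 − 1/100·(0))/(1+1/100) = 9829/10000 ≈ 0.982900
step 2 [1y] zero: DF = P = 4733/5000 ≈ 0.946600
step 3 [1.5y] zero: DF = P = 1147/1250 ≈ 0.917600
step 4 [2y] swap r/2=1123/37348: DF=(1 − 1123/37348·(0.982900+0.946600+0.917600))/(1+1123/37348) = 8877/10000 ≈ 0.887700
step 5 [2.5y] swap r/2=1427/45921: DF=(1 − 1427/45921·(0.982900+0.946600+0.917600+0.887700))/(1+1427/45921) = 8573/10000 ≈ 0.857300
step 6 [3y] swap r/2=1777/54144: DF=(1 − 1777/54144·(0.982900+0.946600+0.917600+0.887700+0.857300))/(1+1777/54144) = 8223/10000 ≈ 0.822300
step 7 [3.5y] zero: DF = P = 1019/1250 ≈ 0.815200

1 1/2 9829/10000
2 1 4733/5000
3 3/2 1147/1250
4 2 8877/10000
5 5/2 8573/10000
6 3 8223/10000
7 7/2 1019/1250
DF(3.5y) is solved at step 7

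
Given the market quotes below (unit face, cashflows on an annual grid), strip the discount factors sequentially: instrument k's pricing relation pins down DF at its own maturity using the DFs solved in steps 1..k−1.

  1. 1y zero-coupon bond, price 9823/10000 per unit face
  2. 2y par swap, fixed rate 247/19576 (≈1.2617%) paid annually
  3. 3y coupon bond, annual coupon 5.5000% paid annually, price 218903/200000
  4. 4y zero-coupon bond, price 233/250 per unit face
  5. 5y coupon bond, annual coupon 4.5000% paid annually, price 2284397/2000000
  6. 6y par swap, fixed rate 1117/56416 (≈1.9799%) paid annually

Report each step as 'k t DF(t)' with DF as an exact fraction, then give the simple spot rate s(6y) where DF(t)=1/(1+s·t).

step 1 [1y] zero: DF = P = 9823/10000 ≈ 0.982300
step 2 [2y] swap r/1=247/19576: DF=(1 − 247/19576·(0.982300))/(1+247/19576) = 9753/10000 ≈ 0.975300
step 3 [3y] bond c/1=11/200: DF=(218903/200000 − 11/200·(0.982300+0.975300))/(1+11/200) = 4677/5000 ≈ 0.935400
step 4 [4y] zero: DF = P = 233/250 ≈ 0.932000
step 5 [5y] bond c/1=9/200: DF=(2284397/2000000 − 9/200·(0.982300+0.975300+0.935400+0.932000))/(1+9/200) = 9283/10000 ≈ 0.928300
step 6 [6y] swap r/1=1117/56416: DF=(1 − 1117/56416·(0.982300+0.975300+0.935400+0.932000+0.928300))/(1+1117/56416) = 8883/10000 ≈ 0.888300

1 1 9823/10000
2 2 9753/10000
3 3 4677/5000
4 4 233/250
5 5 9283/10000
6 6 8883/10000
s(6y) = (1/(8883/10000) − 1)/(6) = 1117/53298 ≈ 2.0958%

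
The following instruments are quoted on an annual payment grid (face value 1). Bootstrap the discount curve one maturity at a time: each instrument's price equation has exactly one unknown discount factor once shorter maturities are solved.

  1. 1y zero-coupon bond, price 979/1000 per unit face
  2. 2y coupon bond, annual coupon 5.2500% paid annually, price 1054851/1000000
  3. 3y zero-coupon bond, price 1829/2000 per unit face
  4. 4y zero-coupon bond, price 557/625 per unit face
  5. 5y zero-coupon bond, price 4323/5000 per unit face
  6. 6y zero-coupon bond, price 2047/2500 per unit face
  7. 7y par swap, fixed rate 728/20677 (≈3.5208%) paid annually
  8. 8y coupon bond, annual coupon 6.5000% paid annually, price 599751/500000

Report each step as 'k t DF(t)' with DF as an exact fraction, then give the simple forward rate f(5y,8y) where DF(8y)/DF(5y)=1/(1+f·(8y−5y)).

1 1 979/1000
2 2 4767/5000
3 3 1829/2000
4 4 557/625
5 5 4323/5000
6 6 2047/2500
7 7 977/1250
8 8 7477/10000
f(5y,8y) = ((4323/5000)/(7477/10000) − 1)/(3) = 1169/22431 ≈ 5.2115%

step 1 [1y] zero: DF = P = 979/1000 ≈ 0.979000
step 2 [2y] bond c/1=21/400: DF=(1054851/1000000 − 21/400·(0.979000))/(1+21/400) = 4767/5000 ≈ 0.953400
step 3 [3y] zero: DF = P = 1829/2000 ≈ 0.914500
step 4 [4y] zero: DF = P = 557/625 ≈ 0.891200
step 5 [5y] zero: DF = P = 4323/5000 ≈ 0.864600
step 6 [6y] zero: DF = P = 2047/2500 ≈ 0.818800
step 7 [7y] swap r/1=728/20677: DF=(1 − 728/20677·(0.979000+0.953400+0.914500+0.891200+0.864600+0.818800))/(1+728/20677) = 977/1250 ≈ 0.781600
step 8 [8y] bond c/1=13/200: DF=(599751/500000 − 13/200·(0.979000+0.953400+0.914500+0.891200+0.864600+0.818800+0.781600))/(1+13/200) = 7477/10000 ≈ 0.747700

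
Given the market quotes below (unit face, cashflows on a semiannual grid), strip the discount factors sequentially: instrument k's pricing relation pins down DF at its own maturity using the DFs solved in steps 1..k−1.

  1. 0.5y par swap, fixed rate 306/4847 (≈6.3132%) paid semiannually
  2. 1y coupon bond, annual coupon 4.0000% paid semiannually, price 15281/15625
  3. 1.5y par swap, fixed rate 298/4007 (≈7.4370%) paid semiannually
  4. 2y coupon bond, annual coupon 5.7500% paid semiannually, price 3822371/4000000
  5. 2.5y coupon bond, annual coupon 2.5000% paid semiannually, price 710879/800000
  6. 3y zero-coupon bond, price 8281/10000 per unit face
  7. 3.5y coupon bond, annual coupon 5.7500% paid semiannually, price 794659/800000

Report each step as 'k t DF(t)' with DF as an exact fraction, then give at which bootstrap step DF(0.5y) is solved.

step 1 [0.5y] swap r/2=153/4847: DF=(1 − 153/4847·(0))/(1+153/4847) = 4847/5000 ≈ 0.969400
step 2 [1y] bond c/2=1/50: DF=(15281/15625 − 1/50·(0.969400))/(1+1/50) = 4699/5000 ≈ 0.939800
step 3 [1.5y] swap r/2=149/4007: DF=(1 − 149/4007·(0.969400+0.939800))/(1+149/4007) = 8957/10000 ≈ 0.895700
step 4 [2y] bond c/2=23/800: DF=(3822371/4000000 − 23/800·(0.969400+0.939800+0.895700))/(1+23/800) = 1701/2000 ≈ 0.850500
step 5 [2.5y] bond c/2=1/80: DF=(710879/800000 − 1/80·(0.969400+0.939800+0.895700+0.850500))/(1+1/80) = 333/400 ≈ 0.832500
step 6 [3y] zero: DF = P = 8281/10000 ≈ 0.828100
step 7 [3.5y] bond c/2=23/800: DF=(794659/800000 − 23/800·(0.969400+0.939800+0.895700+0.850500+0.832500+0.828100))/(1+23/800) = 817/1000 ≈ 0.817000

1 1/2 4847/5000
2 1 4699/5000
3 3/2 8957/10000
4 2 1701/2000
5 5/2 333/400
6 3 8281/10000
7 7/2 817/1000
DF(0.5y) is solved at step 1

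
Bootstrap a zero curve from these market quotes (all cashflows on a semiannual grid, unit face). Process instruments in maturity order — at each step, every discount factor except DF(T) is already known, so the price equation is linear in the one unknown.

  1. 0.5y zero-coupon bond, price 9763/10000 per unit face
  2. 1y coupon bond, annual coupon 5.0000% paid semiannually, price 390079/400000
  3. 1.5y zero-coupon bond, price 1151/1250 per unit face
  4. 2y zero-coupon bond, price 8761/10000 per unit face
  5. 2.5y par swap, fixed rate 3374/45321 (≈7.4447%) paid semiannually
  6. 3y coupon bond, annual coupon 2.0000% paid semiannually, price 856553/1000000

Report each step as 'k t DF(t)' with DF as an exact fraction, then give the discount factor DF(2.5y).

step 1 [0.5y] zero: DF = P = 9763/10000 ≈ 0.976300
step 2 [1y] bond c/2=1/40: DF=(390079/400000 − 1/40·(0.976300))/(1+1/40) = 2319/2500 ≈ 0.927600
step 3 [1.5y] zero: DF = P = 1151/1250 ≈ 0.920800
step 4 [2y] zero: DF = P = 8761/10000 ≈ 0.876100
step 5 [2.5y] swap r/2=1687/45321: DF=(1 − 1687/45321·(0.976300+0.927600+0.920800+0.876100))/(1+1687/45321) = 8313/10000 ≈ 0.831300
step 6 [3y] bond c/2=1/100: DF=(856553/1000000 − 1/100·(0.976300+0.927600+0.920800+0.876100+0.831300))/(1+1/100) = 502/625 ≈ 0.803200

1 1/2 9763/10000
2 1 2319/2500
3 3/2 1151/1250
4 2 8761/10000
5 5/2 8313/10000
6 3 502/625
DF(2.5y) = 8313/10000 ≈ 0.831300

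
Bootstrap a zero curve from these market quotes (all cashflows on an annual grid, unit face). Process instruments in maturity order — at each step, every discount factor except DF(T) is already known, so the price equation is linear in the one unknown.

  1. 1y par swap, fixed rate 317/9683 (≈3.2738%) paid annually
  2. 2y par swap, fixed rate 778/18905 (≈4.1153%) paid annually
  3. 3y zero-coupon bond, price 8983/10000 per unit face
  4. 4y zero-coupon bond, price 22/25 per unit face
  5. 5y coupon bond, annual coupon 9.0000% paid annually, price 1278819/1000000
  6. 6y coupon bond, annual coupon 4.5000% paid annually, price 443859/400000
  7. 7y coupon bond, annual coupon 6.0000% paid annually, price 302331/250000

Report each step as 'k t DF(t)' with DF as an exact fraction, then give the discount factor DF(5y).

1 1 9683/10000
2 2 4611/5000
3 3 8983/10000
4 4 22/25
5 5 8703/10000
6 6 1083/1250
7 7 8349/10000
DF(5y) = 8703/10000 ≈ 0.870300

step 1 [1y] swap r/1=317/9683: DF=(1 − 317/9683·(0))/(1+317/9683) = 9683/10000 ≈ 0.968300
step 2 [2y] swap r/1=778/18905: DF=(1 − 778/18905·(0.968300))/(1+778/18905) = 4611/5000 ≈ 0.922200
step 3 [3y] zero: DF = P = 8983/10000 ≈ 0.898300
step 4 [4y] zero: DF = P = 22/25 ≈ 0.880000
step 5 [5y] bond c/1=9/100: DF=(1278819/1000000 − 9/100·(0.968300+0.922200+0.898300+0.880000))/(1+9/100) = 8703/10000 ≈ 0.870300
step 6 [6y] bond c/1=9/200: DF=(443859/400000 − 9/200·(0.968300+0.922200+0.898300+0.880000+0.870300))/(1+9/200) = 1083/1250 ≈ 0.866400
step 7 [7y] bond c/1=3/50: DF=(302331/250000 − 3/50·(0.968300+0.922200+0.898300+0.880000+0.870300+0.866400))/(1+3/50) = 8349/10000 ≈ 0.834900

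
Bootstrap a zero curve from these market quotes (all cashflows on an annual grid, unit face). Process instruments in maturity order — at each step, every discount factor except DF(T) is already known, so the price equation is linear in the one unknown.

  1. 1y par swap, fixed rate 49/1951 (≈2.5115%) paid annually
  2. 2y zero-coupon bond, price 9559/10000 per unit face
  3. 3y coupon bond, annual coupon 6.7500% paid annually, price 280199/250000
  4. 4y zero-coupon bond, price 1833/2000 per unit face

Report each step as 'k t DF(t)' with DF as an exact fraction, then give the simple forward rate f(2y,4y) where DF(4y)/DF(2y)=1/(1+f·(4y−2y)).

1 1 1951/2000
2 2 9559/10000
3 3 4639/5000
4 4 1833/2000
f(2y,4y) = ((9559/10000)/(1833/2000) − 1)/(2) = 197/9165 ≈ 2.1495%

step 1 [1y] swap r/1=49/1951: DF=(1 − 49/1951·(0))/(1+49/1951) = 1951/2000 ≈ 0.975500
step 2 [2y] zero: DF = P = 9559/10000 ≈ 0.955900
step 3 [3y] bond c/1=27/400: DF=(280199/250000 − 27/400·(0.975500+0.955900))/(1+27/400) = 4639/5000 ≈ 0.927800
step 4 [4y] zero: DF = P = 1833/2000 ≈ 0.916500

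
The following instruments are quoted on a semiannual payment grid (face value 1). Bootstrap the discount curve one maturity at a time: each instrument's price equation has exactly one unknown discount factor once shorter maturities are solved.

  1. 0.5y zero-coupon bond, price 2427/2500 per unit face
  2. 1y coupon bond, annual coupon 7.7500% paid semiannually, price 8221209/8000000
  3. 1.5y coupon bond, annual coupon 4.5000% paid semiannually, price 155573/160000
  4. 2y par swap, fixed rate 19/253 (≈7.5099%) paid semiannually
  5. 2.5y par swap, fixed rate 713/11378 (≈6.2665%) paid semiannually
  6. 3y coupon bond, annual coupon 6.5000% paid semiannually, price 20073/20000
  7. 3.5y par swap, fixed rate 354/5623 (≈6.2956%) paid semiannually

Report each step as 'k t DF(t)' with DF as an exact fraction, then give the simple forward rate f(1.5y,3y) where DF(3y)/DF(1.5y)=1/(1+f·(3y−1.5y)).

step 1 [0.5y] zero: DF = P = 2427/2500 ≈ 0.970800
step 2 [1y] bond c/2=31/800: DF=(8221209/8000000 − 31/800·(0.970800))/(1+31/800) = 9531/10000 ≈ 0.953100
step 3 [1.5y] bond c/2=9/400: DF=(155573/160000 − 9/400·(0.970800+0.953100))/(1+9/400) = 4543/5000 ≈ 0.908600
step 4 [2y] swap r/2=19/506: DF=(1 − 19/506·(0.970800+0.953100+0.908600))/(1+19/506) = 8613/10000 ≈ 0.861300
step 5 [2.5y] swap r/2=713/22756: DF=(1 − 713/22756·(0.970800+0.953100+0.908600+0.861300))/(1+713/22756) = 4287/5000 ≈ 0.857400
step 6 [3y] bond c/2=13/400: DF=(20073/20000 − 13/400·(0.970800+0.953100+0.908600+0.861300+0.857400))/(1+13/400) = 518/625 ≈ 0.828800
step 7 [3.5y] swap r/2=177/5623: DF=(1 − 177/5623·(0.970800+0.953100+0.908600+0.861300+0.857400+0.828800))/(1+177/5623) = 8053/10000 ≈ 0.805300

1 1/2 2427/2500
2 1 9531/10000
3 3/2 4543/5000
4 2 8613/10000
5 5/2 4287/5000
6 3 518/625
7 7/2 8053/10000
f(1.5y,3y) = ((4543/5000)/(518/625) − 1)/(3/2) = 19/296 ≈ 6.4189%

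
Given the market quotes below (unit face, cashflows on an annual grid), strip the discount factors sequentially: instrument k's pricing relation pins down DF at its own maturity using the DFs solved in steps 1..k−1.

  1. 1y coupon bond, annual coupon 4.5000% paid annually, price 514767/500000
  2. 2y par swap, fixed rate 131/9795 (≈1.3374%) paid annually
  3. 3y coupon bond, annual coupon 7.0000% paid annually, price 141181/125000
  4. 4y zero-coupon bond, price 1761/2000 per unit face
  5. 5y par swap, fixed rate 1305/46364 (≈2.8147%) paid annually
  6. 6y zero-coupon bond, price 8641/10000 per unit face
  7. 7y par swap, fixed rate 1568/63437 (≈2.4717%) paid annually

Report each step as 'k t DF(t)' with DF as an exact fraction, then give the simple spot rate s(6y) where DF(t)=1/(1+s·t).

1 1 2463/2500
2 2 4869/5000
3 3 4637/5000
4 4 1761/2000
5 5 1739/2000
6 6 8641/10000
7 7 527/625
s(6y) = (1/(8641/10000) − 1)/(6) = 453/17282 ≈ 2.6212%

step 1 [1y] bond c/1=9/200: DF=(514767/500000 − 9/200·(0))/(1+9/200) = 2463/2500 ≈ 0.985200
step 2 [2y] swap r/1=131/9795: DF=(1 − 131/9795·(0.985200))/(1+131/9795) = 4869/5000 ≈ 0.973800
step 3 [3y] bond c/1=7/100: DF=(141181/125000 − 7/100·(0.985200+0.973800))/(1+7/100) = 4637/5000 ≈ 0.927400
step 4 [4y] zero: DF = P = 1761/2000 ≈ 0.880500
step 5 [5y] swap r/1=1305/46364: DF=(1 − 1305/46364·(0.985200+0.973800+0.927400+0.880500))/(1+1305/46364) = 1739/2000 ≈ 0.869500
step 6 [6y] zero: DF = P = 8641/10000 ≈ 0.864100
step 7 [7y] swap r/1=1568/63437: DF=(1 − 1568/63437·(0.985200+0.973800+0.927400+0.880500+0.869500+0.864100))/(1+1568/63437) = 527/625 ≈ 0.843200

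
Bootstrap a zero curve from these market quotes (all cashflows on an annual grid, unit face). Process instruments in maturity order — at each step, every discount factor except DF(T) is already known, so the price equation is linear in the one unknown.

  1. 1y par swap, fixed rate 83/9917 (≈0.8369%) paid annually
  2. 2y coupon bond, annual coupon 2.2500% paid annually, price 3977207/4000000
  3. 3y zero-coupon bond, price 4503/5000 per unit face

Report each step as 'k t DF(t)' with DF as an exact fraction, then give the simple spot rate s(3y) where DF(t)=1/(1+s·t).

1 1 9917/10000
2 2 4753/5000
3 3 4503/5000
s(3y) = (1/(4503/5000) − 1)/(3) = 497/13509 ≈ 3.6790%

step 1 [1y] swap r/1=83/9917: DF=(1 − 83/9917·(0))/(1+83/9917) = 9917/10000 ≈ 0.991700
step 2 [2y] bond c/1=9/400: DF=(3977207/4000000 − 9/400·(0.991700))/(1+9/400) = 4753/5000 ≈ 0.950600
step 3 [3y] zero: DF = P = 4503/5000 ≈ 0.900600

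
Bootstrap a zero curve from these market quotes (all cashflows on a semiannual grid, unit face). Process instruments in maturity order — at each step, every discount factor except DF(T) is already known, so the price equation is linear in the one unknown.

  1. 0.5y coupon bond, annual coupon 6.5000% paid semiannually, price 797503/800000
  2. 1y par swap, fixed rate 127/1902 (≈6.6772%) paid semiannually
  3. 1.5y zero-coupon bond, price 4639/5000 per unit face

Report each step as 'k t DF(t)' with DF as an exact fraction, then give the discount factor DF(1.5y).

step 1 [0.5y] bond c/2=13/400: DF=(797503/800000 − 13/400·(0))/(1+13/400) = 1931/2000 ≈ 0.965500
step 2 [1y] swap r/2=127/3804: DF=(1 − 127/3804·(0.965500))/(1+127/3804) = 1873/2000 ≈ 0.936500
step 3 [1.5y] zero: DF = P = 4639/5000 ≈ 0.927800

1 1/2 1931/2000
2 1 1873/2000
3 3/2 4639/5000
DF(1.5y) = 4639/5000 ≈ 0.927800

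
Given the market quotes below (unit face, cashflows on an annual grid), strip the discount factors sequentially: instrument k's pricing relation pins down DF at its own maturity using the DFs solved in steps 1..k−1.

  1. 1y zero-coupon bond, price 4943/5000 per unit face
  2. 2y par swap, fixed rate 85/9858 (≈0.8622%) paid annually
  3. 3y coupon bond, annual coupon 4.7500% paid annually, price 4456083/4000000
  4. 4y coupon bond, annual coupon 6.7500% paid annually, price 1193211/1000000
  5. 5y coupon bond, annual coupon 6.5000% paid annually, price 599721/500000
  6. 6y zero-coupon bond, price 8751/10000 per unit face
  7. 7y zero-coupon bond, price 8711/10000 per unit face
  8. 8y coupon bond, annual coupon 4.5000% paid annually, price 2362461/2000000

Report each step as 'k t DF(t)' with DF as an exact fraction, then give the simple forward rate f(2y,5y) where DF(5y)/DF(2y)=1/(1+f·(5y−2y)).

step 1 [1y] zero: DF = P = 4943/5000 ≈ 0.988600
step 2 [2y] swap r/1=85/9858: DF=(1 − 85/9858·(0.988600))/(1+85/9858) = 983/1000 ≈ 0.983000
step 3 [3y] bond c/1=19/400: DF=(4456083/4000000 − 19/400·(0.988600+0.983000))/(1+19/400) = 9741/10000 ≈ 0.974100
step 4 [4y] bond c/1=27/400: DF=(1193211/1000000 − 27/400·(0.988600+0.983000+0.974100))/(1+27/400) = 1863/2000 ≈ 0.931500
step 5 [5y] bond c/1=13/200: DF=(599721/500000 − 13/200·(0.988600+0.983000+0.974100+0.931500))/(1+13/200) = 556/625 ≈ 0.889600
step 6 [6y] zero: DF = P = 8751/10000 ≈ 0.875100
step 7 [7y] zero: DF = P = 8711/10000 ≈ 0.871100
step 8 [8y] bond c/1=9/200: DF=(2362461/2000000 − 9/200·(0.988600+0.983000+0.974100+0.931500+0.889600+0.875100+0.871100))/(1+9/200) = 8499/10000 ≈ 0.849900

1 1 4943/5000
2 2 983/1000
3 3 9741/10000
4 4 1863/2000
5 5 556/625
6 6 8751/10000
7 7 8711/10000
8 8 8499/10000
f(2y,5y) = ((983/1000)/(556/625) − 1)/(3) = 467/13344 ≈ 3.4997%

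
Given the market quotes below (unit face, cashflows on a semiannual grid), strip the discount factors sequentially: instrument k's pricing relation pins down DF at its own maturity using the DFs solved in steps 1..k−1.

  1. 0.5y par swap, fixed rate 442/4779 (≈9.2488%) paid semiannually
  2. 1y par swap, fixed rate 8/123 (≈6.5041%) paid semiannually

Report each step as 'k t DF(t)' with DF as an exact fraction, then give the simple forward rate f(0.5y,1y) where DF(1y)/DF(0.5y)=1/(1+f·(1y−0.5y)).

1 1/2 4779/5000
2 1 1173/1250
f(0.5y,1y) = ((4779/5000)/(1173/1250) − 1)/(1/2) = 29/782 ≈ 3.7084%

step 1 [0.5y] swap r/2=221/4779: DF=(1 − 221/4779·(0))/(1+221/4779) = 4779/5000 ≈ 0.955800
step 2 [1y] swap r/2=4/123: DF=(1 − 4/123·(0.955800))/(1+4/123) = 1173/1250 ≈ 0.938400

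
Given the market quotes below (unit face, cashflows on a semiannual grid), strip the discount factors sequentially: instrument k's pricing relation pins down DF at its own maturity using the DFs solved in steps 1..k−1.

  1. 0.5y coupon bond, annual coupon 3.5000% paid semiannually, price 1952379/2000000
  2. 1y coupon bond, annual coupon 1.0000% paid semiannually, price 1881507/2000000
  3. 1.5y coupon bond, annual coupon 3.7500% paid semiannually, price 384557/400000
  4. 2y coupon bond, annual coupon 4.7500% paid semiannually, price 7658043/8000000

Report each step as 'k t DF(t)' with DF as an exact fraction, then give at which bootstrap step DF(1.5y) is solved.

step 1 [0.5y] bond c/2=7/400: DF=(1952379/2000000 − 7/400·(0))/(1+7/400) = 4797/5000 ≈ 0.959400
step 2 [1y] bond c/2=1/200: DF=(1881507/2000000 − 1/200·(0.959400))/(1+1/200) = 9313/10000 ≈ 0.931300
step 3 [1.5y] bond c/2=3/160: DF=(384557/400000 − 3/160·(0.959400+0.931300))/(1+3/160) = 9089/10000 ≈ 0.908900
step 4 [2y] bond c/2=19/800: DF=(7658043/8000000 − 19/800·(0.959400+0.931300+0.908900))/(1+19/800) = 8701/10000 ≈ 0.870100

1 1/2 4797/5000
2 1 9313/10000
3 3/2 9089/10000
4 2 8701/10000
DF(1.5y) is solved at step 3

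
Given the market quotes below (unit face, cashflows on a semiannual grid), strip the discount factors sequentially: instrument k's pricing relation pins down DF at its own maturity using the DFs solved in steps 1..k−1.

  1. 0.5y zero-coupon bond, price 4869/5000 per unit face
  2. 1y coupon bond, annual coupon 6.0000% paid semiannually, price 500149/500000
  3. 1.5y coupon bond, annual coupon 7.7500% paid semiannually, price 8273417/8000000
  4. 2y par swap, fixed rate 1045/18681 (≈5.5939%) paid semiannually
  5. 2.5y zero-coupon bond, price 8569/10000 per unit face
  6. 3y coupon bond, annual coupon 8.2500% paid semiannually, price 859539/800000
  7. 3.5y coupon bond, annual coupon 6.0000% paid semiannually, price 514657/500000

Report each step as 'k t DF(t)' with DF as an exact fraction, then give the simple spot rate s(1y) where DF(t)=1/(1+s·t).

step 1 [0.5y] zero: DF = P = 4869/5000 ≈ 0.973800
step 2 [1y] bond c/2=3/100: DF=(500149/500000 − 3/100·(0.973800))/(1+3/100) = 2357/2500 ≈ 0.942800
step 3 [1.5y] bond c/2=31/800: DF=(8273417/8000000 − 31/800·(0.973800+0.942800))/(1+31/800) = 9241/10000 ≈ 0.924100
step 4 [2y] swap r/2=1045/37362: DF=(1 − 1045/37362·(0.973800+0.942800+0.924100))/(1+1045/37362) = 1791/2000 ≈ 0.895500
step 5 [2.5y] zero: DF = P = 8569/10000 ≈ 0.856900
step 6 [3y] bond c/2=33/800: DF=(859539/800000 − 33/800·(0.973800+0.942800+0.924100+0.895500+0.856900))/(1+33/800) = 8499/10000 ≈ 0.849900
step 7 [3.5y] bond c/2=3/100: DF=(514657/500000 − 3/100·(0.973800+0.942800+0.924100+0.895500+0.856900+0.849900))/(1+3/100) = 1051/1250 ≈ 0.840800

1 1/2 4869/5000
2 1 2357/2500
3 3/2 9241/10000
4 2 1791/2000
5 5/2 8569/10000
6 3 8499/10000
7 7/2 1051/1250
s(1y) = (1/(2357/2500) − 1)/(1) = 143/2357 ≈ 6.0670%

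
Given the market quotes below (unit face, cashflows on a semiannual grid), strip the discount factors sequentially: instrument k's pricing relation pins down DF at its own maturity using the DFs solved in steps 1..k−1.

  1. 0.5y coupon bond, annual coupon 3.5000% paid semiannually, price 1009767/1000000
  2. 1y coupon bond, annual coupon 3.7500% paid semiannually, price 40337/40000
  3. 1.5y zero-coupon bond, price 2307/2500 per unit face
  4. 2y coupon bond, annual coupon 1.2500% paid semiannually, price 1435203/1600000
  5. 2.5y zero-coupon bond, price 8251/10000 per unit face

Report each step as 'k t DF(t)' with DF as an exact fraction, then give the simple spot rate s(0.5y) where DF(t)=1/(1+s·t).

1 1/2 2481/2500
2 1 2429/2500
3 3/2 2307/2500
4 2 1747/2000
5 5/2 8251/10000
s(0.5y) = (1/(2481/2500) − 1)/(1/2) = 38/2481 ≈ 1.5316%

step 1 [0.5y] bond c/2=7/400: DF=(1009767/1000000 − 7/400·(0))/(1+7/400) = 2481/2500 ≈ 0.992400
step 2 [1y] bond c/2=3/160: DF=(40337/40000 − 3/160·(0.992400))/(1+3/160) = 2429/2500 ≈ 0.971600
step 3 [1.5y] zero: DF = P = 2307/2500 ≈ 0.922800
step 4 [2y] bond c/2=1/160: DF=(1435203/1600000 − 1/160·(0.992400+0.971600+0.922800))/(1+1/160) = 1747/2000 ≈ 0.873500
step 5 [2.5y] zero: DF = P = 8251/10000 ≈ 0.825100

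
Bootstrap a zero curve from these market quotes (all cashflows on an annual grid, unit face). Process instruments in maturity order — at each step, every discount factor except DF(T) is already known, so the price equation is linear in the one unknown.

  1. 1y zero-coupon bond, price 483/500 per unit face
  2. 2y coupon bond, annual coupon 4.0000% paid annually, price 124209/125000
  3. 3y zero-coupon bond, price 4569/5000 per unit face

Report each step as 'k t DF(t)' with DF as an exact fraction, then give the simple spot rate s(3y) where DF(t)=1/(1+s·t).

1 1 483/500
2 2 9183/10000
3 3 4569/5000
s(3y) = (1/(4569/5000) − 1)/(3) = 431/13707 ≈ 3.1444%

step 1 [1y] zero: DF = P = 483/500 ≈ 0.966000
step 2 [2y] bond c/1=1/25: DF=(124209/125000 − 1/25·(0.966000))/(1+1/25) = 9183/10000 ≈ 0.918300
step 3 [3y] zero: DF = P = 4569/5000 ≈ 0.913800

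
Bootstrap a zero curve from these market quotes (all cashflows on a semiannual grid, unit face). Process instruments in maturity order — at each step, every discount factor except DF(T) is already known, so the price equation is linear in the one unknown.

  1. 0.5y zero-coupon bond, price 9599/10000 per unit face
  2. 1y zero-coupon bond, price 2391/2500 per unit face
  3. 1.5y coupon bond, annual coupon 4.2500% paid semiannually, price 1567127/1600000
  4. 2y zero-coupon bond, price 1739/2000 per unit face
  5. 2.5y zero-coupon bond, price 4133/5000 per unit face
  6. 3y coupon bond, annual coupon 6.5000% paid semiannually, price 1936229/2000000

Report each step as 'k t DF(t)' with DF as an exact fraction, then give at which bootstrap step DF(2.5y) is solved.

1 1/2 9599/10000
2 1 2391/2500
3 3/2 1149/1250
4 2 1739/2000
5 5/2 4133/5000
6 3 159/200
DF(2.5y) is solved at step 5

step 1 [0.5y] zero: DF = P = 9599/10000 ≈ 0.959900
step 2 [1y] zero: DF = P = 2391/2500 ≈ 0.956400
step 3 [1.5y] bond c/2=17/800: DF=(1567127/1600000 − 17/800·(0.959900+0.956400))/(1+17/800) = 1149/1250 ≈ 0.919200
step 4 [2y] zero: DF = P = 1739/2000 ≈ 0.869500
step 5 [2.5y] zero: DF = P = 4133/5000 ≈ 0.826600
step 6 [3y] bond c/2=13/400: DF=(1936229/2000000 − 13/400·(0.959900+0.956400+0.919200+0.869500+0.826600))/(1+13/400) = 159/200 ≈ 0.795000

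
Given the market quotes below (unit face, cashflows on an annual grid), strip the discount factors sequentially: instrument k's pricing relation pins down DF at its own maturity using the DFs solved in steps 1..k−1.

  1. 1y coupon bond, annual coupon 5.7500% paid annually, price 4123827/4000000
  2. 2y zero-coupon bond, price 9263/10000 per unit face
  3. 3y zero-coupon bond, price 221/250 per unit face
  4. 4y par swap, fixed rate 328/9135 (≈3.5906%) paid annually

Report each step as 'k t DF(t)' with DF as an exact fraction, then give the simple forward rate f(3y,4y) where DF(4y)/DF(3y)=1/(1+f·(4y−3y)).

step 1 [1y] bond c/1=23/400: DF=(4123827/4000000 − 23/400·(0))/(1+23/400) = 9749/10000 ≈ 0.974900
step 2 [2y] zero: DF = P = 9263/10000 ≈ 0.926300
step 3 [3y] zero: DF = P = 221/250 ≈ 0.884000
step 4 [4y] swap r/1=328/9135: DF=(1 − 328/9135·(0.974900+0.926300+0.884000))/(1+328/9135) = 543/625 ≈ 0.868800

1 1 9749/10000
2 2 9263/10000
3 3 221/250
4 4 543/625
f(3y,4y) = ((221/250)/(543/625) − 1)/(1) = 19/1086 ≈ 1.7495%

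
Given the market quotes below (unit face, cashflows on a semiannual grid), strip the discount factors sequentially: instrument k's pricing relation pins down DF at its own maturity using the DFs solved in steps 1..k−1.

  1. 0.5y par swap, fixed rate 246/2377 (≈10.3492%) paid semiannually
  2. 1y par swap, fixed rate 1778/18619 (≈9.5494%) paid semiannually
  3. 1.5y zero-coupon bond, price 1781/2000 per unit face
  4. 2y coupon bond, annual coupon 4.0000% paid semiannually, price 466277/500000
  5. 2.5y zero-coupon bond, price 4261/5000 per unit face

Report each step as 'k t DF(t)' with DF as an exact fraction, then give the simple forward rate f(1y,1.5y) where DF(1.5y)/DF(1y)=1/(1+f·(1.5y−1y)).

step 1 [0.5y] swap r/2=123/2377: DF=(1 − 123/2377·(0))/(1+123/2377) = 2377/2500 ≈ 0.950800
step 2 [1y] swap r/2=889/18619: DF=(1 − 889/18619·(0.950800))/(1+889/18619) = 9111/10000 ≈ 0.911100
step 3 [1.5y] zero: DF = P = 1781/2000 ≈ 0.890500
step 4 [2y] bond c/2=1/50: DF=(466277/500000 − 1/50·(0.950800+0.911100+0.890500))/(1+1/50) = 8603/10000 ≈ 0.860300
step 5 [2.5y] zero: DF = P = 4261/5000 ≈ 0.852200

1 1/2 2377/2500
2 1 9111/10000
3 3/2 1781/2000
4 2 8603/10000
5 5/2 4261/5000
f(1y,1.5y) = ((9111/10000)/(1781/2000) − 1)/(1/2) = 412/8905 ≈ 4.6266%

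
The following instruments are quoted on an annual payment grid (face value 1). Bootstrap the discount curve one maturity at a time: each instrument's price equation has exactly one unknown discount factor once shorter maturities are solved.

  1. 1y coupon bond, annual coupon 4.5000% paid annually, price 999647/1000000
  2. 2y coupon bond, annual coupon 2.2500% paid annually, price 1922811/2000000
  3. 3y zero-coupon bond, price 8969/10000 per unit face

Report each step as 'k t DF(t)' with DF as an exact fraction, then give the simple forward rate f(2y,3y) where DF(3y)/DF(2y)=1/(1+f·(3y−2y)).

step 1 [1y] bond c/1=9/200: DF=(999647/1000000 − 9/200·(0))/(1+9/200) = 4783/5000 ≈ 0.956600
step 2 [2y] bond c/1=9/400: DF=(1922811/2000000 − 9/400·(0.956600))/(1+9/400) = 1149/1250 ≈ 0.919200
step 3 [3y] zero: DF = P = 8969/10000 ≈ 0.896900

1 1 4783/5000
2 2 1149/1250
3 3 8969/10000
f(2y,3y) = ((1149/1250)/(8969/10000) − 1)/(1) = 223/8969 ≈ 2.4863%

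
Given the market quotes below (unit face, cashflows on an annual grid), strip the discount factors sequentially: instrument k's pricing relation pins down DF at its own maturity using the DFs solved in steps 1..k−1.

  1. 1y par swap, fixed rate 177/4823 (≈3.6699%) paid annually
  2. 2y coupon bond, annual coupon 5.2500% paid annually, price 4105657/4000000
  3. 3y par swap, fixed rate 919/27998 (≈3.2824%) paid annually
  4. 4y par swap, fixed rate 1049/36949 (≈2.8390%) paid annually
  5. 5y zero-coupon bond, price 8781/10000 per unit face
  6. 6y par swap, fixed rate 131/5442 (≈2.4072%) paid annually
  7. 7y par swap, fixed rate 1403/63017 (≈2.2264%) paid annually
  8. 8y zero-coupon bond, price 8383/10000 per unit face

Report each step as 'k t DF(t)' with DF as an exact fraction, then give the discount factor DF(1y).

step 1 [1y] swap r/1=177/4823: DF=(1 − 177/4823·(0))/(1+177/4823) = 4823/5000 ≈ 0.964600
step 2 [2y] bond c/1=21/400: DF=(4105657/4000000 − 21/400·(0.964600))/(1+21/400) = 9271/10000 ≈ 0.927100
step 3 [3y] swap r/1=919/27998: DF=(1 − 919/27998·(0.964600+0.927100))/(1+919/27998) = 9081/10000 ≈ 0.908100
step 4 [4y] swap r/1=1049/36949: DF=(1 − 1049/36949·(0.964600+0.927100+0.908100))/(1+1049/36949) = 8951/10000 ≈ 0.895100
step 5 [5y] zero: DF = P = 8781/10000 ≈ 0.878100
step 6 [6y] swap r/1=131/5442: DF=(1 − 131/5442·(0.964600+0.927100+0.908100+0.895100+0.878100))/(1+131/5442) = 869/1000 ≈ 0.869000
step 7 [7y] swap r/1=1403/63017: DF=(1 − 1403/63017·(0.964600+0.927100+0.908100+0.895100+0.878100+0.869000))/(1+1403/63017) = 8597/10000 ≈ 0.859700
step 8 [8y] zero: DF = P = 8383/10000 ≈ 0.838300

1 1 4823/5000
2 2 9271/10000
3 3 9081/10000
4 4 8951/10000
5 5 8781/10000
6 6 869/1000
7 7 8597/10000
8 8 8383/10000
DF(1y) = 4823/5000 ≈ 0.964600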